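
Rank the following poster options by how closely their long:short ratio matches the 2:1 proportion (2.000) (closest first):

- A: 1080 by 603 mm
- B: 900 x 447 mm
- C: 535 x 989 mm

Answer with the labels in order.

Ratios: A = 1080 / 603 ≈ 1.791; B = 900 / 447 ≈ 2.013; C = 989 / 535 ≈ 1.849.
|Δ from 2.000|: A 0.209; B 0.013; C 0.151.

B, C, A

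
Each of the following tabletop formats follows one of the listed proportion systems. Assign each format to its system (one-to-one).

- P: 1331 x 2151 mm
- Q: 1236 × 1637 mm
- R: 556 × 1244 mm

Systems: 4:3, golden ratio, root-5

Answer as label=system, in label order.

P = 2151/1331 ≈ 1.616 → golden ratio (1.618)
Q = 1637/1236 ≈ 1.324 → 4:3 (1.333)
R = 1244/556 ≈ 2.237 → root-5 (2.236)

P=golden ratio, Q=4:3, R=root-5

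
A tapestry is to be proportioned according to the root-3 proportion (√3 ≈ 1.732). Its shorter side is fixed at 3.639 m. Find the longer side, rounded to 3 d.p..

6.303 m

root-3 ≈ 1.73205.
Longer side = 3.639 × 1.73205 ≈ 6.30293 → 6.303 m.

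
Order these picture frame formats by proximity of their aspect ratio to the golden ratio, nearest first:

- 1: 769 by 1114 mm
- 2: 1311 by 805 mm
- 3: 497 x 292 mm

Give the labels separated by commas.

1: 1114/769 ≈ 1.449 → |1.449 − 1.618| = 0.169
2: 1311/805 ≈ 1.629 → |1.629 − 1.618| = 0.011
3: 497/292 ≈ 1.702 → |1.702 − 1.618| = 0.084

2, 3, 1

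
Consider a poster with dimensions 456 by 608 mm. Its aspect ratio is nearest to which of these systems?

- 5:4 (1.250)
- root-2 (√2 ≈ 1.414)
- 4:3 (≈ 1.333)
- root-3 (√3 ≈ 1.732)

4:3

Ratio = 608 / 456 ≈ 1.333.
Distances: 5:4 1.250 (Δ 0.083); root-2 1.414 (Δ 0.081); 4:3 1.333 (Δ 0.000); root-3 1.732 (Δ 0.399).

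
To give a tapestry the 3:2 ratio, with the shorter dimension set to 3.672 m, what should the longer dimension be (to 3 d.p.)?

5.508 m

3:2 = 1.50000.
Longer side = 3.672 × 1.50000 ≈ 5.50800 → 5.508 m.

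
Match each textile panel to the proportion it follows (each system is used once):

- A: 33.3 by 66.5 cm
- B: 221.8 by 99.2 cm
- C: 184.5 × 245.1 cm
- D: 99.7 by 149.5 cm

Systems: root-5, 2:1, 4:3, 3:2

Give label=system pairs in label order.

A=2:1, B=root-5, C=4:3, D=3:2

Ratios: A ≈ 1.997; B ≈ 2.236; C ≈ 1.328; D ≈ 1.499.
Targets: root-5 ≈ 2.236; 2:1 ≈ 2.000; 4:3 ≈ 1.333; 3:2 ≈ 1.500.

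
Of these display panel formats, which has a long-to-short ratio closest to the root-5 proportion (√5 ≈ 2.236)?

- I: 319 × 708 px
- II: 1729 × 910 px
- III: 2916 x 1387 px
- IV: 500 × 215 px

I

Ratios (long/short): I ≈ 2.219; II ≈ 1.900; III ≈ 2.102; IV ≈ 2.326.
root-5 ≈ 2.236; option I is nearest (Δ 0.017).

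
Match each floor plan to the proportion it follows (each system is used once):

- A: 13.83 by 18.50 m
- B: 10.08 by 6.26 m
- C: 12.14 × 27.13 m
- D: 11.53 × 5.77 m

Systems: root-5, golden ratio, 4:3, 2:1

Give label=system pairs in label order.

A=4:3, B=golden ratio, C=root-5, D=2:1

Ratios: A ≈ 1.338; B ≈ 1.610; C ≈ 2.235; D ≈ 1.998.
Targets: root-5 ≈ 2.236; golden ratio ≈ 1.618; 4:3 ≈ 1.333; 2:1 ≈ 2.000.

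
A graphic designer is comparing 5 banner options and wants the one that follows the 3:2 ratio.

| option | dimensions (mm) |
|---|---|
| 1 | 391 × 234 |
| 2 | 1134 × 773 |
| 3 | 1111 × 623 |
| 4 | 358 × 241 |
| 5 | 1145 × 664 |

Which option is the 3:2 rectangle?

4

Ratios (long/short): 1 ≈ 1.671; 2 ≈ 1.467; 3 ≈ 1.783; 4 ≈ 1.485; 5 ≈ 1.724.
3:2 ≈ 1.500; option 4 is nearest (Δ 0.015).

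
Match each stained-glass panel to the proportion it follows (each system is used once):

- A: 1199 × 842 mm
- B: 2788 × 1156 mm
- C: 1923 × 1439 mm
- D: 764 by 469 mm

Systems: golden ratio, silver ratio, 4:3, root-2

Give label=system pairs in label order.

A=root-2, B=silver ratio, C=4:3, D=golden ratio

A = 1199/842 ≈ 1.424 → root-2 (1.414)
B = 2788/1156 ≈ 2.412 → silver ratio (2.414)
C = 1923/1439 ≈ 1.336 → 4:3 (1.333)
D = 764/469 ≈ 1.629 → golden ratio (1.618)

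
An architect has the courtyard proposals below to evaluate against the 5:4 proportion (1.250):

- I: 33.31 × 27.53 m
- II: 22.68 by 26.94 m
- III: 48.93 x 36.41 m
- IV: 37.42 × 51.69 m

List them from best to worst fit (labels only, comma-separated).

I, II, III, IV

Ratios: I = 33.31 / 27.53 ≈ 1.210; II = 26.94 / 22.68 ≈ 1.188; III = 48.93 / 36.41 ≈ 1.344; IV = 51.69 / 37.42 ≈ 1.381.
|Δ from 1.250|: I 0.040; II 0.062; III 0.094; IV 0.131.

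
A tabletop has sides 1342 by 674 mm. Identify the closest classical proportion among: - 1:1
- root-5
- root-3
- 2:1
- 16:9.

2:1

1342/674 ≈ 1.991. Nearest candidates are 2:1 (2.000, off by 0.009) and 16:9 (1.778, off by 0.213).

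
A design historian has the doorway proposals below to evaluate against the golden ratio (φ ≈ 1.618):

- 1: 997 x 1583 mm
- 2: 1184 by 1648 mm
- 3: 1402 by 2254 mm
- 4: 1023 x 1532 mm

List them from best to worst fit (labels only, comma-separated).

3, 1, 4, 2

Ratios: 1 = 1583 / 997 ≈ 1.588; 2 = 1648 / 1184 ≈ 1.392; 3 = 2254 / 1402 ≈ 1.608; 4 = 1532 / 1023 ≈ 1.498.
|Δ from 1.618|: 1 0.030; 2 0.226; 3 0.010; 4 0.120.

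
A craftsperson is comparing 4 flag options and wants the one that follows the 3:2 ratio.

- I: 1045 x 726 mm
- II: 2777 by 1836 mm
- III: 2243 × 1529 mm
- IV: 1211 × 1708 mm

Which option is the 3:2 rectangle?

Ratios (long/short): I ≈ 1.439; II ≈ 1.513; III ≈ 1.467; IV ≈ 1.410.
3:2 ≈ 1.500; option II is nearest (Δ 0.013).

II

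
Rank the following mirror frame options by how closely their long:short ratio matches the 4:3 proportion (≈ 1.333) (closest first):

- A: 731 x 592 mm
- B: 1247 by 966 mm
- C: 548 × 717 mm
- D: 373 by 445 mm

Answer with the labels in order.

C, B, A, D

Ratios: A = 731 / 592 ≈ 1.235; B = 1247 / 966 ≈ 1.291; C = 717 / 548 ≈ 1.308; D = 445 / 373 ≈ 1.193.
|Δ from 1.333|: A 0.098; B 0.042; C 0.025; D 0.140.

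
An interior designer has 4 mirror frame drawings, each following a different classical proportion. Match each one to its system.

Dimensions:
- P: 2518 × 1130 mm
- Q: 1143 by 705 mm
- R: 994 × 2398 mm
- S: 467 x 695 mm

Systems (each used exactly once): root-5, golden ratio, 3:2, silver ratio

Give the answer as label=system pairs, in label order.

P = 2518/1130 ≈ 2.228 → root-5 (2.236)
Q = 1143/705 ≈ 1.621 → golden ratio (1.618)
R = 2398/994 ≈ 2.412 → silver ratio (2.414)
S = 695/467 ≈ 1.488 → 3:2 (1.500)

P=root-5, Q=golden ratio, R=silver ratio, S=3:2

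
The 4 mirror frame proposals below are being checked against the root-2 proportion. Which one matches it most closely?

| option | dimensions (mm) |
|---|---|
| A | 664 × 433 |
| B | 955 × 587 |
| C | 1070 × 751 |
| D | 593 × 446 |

C

Ratios (long/short): A ≈ 1.533; B ≈ 1.627; C ≈ 1.425; D ≈ 1.330.
root-2 ≈ 1.414; option C is nearest (Δ 0.011).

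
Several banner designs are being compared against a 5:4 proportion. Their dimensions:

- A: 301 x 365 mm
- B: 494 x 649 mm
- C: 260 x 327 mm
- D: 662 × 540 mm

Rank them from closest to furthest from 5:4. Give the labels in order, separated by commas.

Ratios: A = 365 / 301 ≈ 1.213; B = 649 / 494 ≈ 1.314; C = 327 / 260 ≈ 1.258; D = 662 / 540 ≈ 1.226.
|Δ from 1.250|: A 0.037; B 0.064; C 0.008; D 0.024.

C, D, A, B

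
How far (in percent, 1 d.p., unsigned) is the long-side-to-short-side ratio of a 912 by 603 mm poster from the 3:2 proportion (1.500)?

Ratio = 912 / 603 ≈ 1.5124.
Ideal 3:2 = 1.5000. |1.5124 − 1.5000| / 1.5000 ≈ 0.83% → 0.8%.

0.8%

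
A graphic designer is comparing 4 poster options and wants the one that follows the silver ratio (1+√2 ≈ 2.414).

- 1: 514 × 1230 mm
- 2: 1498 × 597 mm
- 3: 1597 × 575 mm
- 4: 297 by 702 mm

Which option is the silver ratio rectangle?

1

Ratios (long/short): 1 ≈ 2.393; 2 ≈ 2.509; 3 ≈ 2.777; 4 ≈ 2.364.
silver ratio ≈ 2.414; option 1 is nearest (Δ 0.021).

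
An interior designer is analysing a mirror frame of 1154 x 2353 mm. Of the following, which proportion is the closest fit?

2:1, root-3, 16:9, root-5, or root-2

2:1

Ratio = 2353 / 1154 ≈ 2.039.
Distances: 2:1 2.000 (Δ 0.039); root-3 1.732 (Δ 0.307); 16:9 1.778 (Δ 0.261); root-5 2.236 (Δ 0.197); root-2 1.414 (Δ 0.625).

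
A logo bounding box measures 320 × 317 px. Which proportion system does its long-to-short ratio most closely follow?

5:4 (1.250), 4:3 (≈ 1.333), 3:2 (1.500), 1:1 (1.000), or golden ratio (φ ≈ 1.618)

320/317 ≈ 1.009. Nearest candidates are 1:1 (1.000, off by 0.009) and 5:4 (1.250, off by 0.241).

1:1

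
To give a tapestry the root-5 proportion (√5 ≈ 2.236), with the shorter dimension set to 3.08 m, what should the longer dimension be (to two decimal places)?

6.89 m

root-5 ≈ 2.23607.
Longer side = 3.08 × 2.23607 ≈ 6.8871 → 6.89 m.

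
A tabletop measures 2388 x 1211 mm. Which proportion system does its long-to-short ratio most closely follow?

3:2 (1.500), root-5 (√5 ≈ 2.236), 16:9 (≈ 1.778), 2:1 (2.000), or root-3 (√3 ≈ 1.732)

2:1

2388/1211 ≈ 1.972. Nearest candidates are 2:1 (2.000, off by 0.028) and 16:9 (1.778, off by 0.194).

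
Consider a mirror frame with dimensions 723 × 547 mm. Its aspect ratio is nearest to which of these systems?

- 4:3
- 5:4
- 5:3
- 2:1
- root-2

Ratio = 723 / 547 ≈ 1.322.
Distances: 4:3 1.333 (Δ 0.011); 5:4 1.250 (Δ 0.072); 5:3 1.667 (Δ 0.345); 2:1 2.000 (Δ 0.678); root-2 1.414 (Δ 0.092).

4:3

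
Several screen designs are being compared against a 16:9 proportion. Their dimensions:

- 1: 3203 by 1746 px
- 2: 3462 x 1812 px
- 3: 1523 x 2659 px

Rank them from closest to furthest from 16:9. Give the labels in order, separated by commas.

3, 1, 2

1: 3203/1746 ≈ 1.834 → |1.834 − 1.778| = 0.056
2: 3462/1812 ≈ 1.911 → |1.911 − 1.778| = 0.133
3: 2659/1523 ≈ 1.746 → |1.746 − 1.778| = 0.032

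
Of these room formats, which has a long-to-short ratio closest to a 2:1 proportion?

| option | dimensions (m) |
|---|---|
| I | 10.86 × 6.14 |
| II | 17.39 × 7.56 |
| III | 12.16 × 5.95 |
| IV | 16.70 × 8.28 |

IV

Target 2:1 ≈ 2.000.
I: 1.769 (Δ0.231)  II: 2.300 (Δ0.300)  III: 2.044 (Δ0.044)  IV: 2.017 (Δ0.017)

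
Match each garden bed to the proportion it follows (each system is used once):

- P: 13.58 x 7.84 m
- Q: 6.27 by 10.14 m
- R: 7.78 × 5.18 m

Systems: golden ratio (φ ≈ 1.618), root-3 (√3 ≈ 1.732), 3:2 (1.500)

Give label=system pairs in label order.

P=root-3, Q=golden ratio, R=3:2

P = 13.58/7.84 ≈ 1.732 → root-3 (1.732)
Q = 10.14/6.27 ≈ 1.617 → golden ratio (1.618)
R = 7.78/5.18 ≈ 1.502 → 3:2 (1.500)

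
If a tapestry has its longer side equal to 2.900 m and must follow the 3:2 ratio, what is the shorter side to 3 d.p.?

3:2 = 1.50000.
Shorter side = 2.900 ÷ 1.50000 ≈ 1.93333 → 1.933 m.

1.933 m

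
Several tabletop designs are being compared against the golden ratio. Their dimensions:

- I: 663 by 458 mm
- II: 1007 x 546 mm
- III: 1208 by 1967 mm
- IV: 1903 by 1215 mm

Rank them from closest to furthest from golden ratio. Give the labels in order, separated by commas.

III, IV, I, II

I: 663/458 ≈ 1.448 → |1.448 − 1.618| = 0.170
II: 1007/546 ≈ 1.844 → |1.844 − 1.618| = 0.226
III: 1967/1208 ≈ 1.628 → |1.628 − 1.618| = 0.010
IV: 1903/1215 ≈ 1.566 → |1.566 − 1.618| = 0.052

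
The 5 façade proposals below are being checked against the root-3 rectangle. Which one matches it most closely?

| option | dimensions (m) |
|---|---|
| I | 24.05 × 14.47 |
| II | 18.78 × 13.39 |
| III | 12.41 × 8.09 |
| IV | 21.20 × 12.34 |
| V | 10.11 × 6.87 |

IV

Ratios (long/short): I ≈ 1.662; II ≈ 1.403; III ≈ 1.534; IV ≈ 1.718; V ≈ 1.472.
root-3 ≈ 1.732; option IV is nearest (Δ 0.014).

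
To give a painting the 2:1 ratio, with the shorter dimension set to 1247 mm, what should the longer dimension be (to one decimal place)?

2:1 = 2.00000.
Longer side = 1247 × 2.00000 ≈ 2494.000 → 2494.0 mm.

2494.0 mm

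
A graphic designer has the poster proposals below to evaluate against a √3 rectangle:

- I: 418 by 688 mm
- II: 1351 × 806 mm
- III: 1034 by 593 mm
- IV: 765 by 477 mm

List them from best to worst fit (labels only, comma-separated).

I: 688/418 ≈ 1.646 → |1.646 − 1.732| = 0.086
II: 1351/806 ≈ 1.676 → |1.676 − 1.732| = 0.056
III: 1034/593 ≈ 1.744 → |1.744 − 1.732| = 0.012
IV: 765/477 ≈ 1.604 → |1.604 − 1.732| = 0.128

III, II, I, IV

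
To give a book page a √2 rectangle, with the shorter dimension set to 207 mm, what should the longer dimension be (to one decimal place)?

root-2 ≈ 1.41421.
Longer side = 207 × 1.41421 ≈ 292.741 → 292.7 mm.

292.7 mm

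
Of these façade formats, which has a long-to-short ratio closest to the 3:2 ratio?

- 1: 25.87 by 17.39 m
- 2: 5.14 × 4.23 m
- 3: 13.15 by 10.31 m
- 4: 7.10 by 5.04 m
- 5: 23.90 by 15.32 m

Ratios (long/short): 1 ≈ 1.488; 2 ≈ 1.215; 3 ≈ 1.275; 4 ≈ 1.409; 5 ≈ 1.560.
3:2 ≈ 1.500; option 1 is nearest (Δ 0.012).

1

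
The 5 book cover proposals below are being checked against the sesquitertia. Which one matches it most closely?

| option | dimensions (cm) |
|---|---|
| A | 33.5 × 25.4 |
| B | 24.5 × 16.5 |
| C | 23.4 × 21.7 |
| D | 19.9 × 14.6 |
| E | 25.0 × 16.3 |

A

Target 4:3 ≈ 1.333.
A: 1.319 (Δ0.014)  B: 1.485 (Δ0.152)  C: 1.078 (Δ0.255)  D: 1.363 (Δ0.030)  E: 1.534 (Δ0.201)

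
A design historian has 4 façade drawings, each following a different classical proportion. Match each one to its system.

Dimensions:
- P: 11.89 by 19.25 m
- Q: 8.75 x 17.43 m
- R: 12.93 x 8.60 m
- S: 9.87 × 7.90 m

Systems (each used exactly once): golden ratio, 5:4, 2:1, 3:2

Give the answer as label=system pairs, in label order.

P=golden ratio, Q=2:1, R=3:2, S=5:4

Ratios: P ≈ 1.619; Q ≈ 1.992; R ≈ 1.503; S ≈ 1.249.
Targets: golden ratio ≈ 1.618; 5:4 ≈ 1.250; 2:1 ≈ 2.000; 3:2 ≈ 1.500.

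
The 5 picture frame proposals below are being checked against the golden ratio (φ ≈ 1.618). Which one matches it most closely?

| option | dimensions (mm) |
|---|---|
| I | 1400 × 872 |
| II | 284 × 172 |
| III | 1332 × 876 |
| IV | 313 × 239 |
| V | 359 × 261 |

I

Target golden ratio ≈ 1.618.
I: 1.606 (Δ0.012)  II: 1.651 (Δ0.033)  III: 1.521 (Δ0.097)  IV: 1.310 (Δ0.308)  V: 1.375 (Δ0.243)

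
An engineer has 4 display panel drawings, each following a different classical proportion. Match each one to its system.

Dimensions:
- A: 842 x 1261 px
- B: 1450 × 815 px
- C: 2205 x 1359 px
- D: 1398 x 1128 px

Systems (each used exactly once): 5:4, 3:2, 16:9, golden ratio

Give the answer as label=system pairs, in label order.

A=3:2, B=16:9, C=golden ratio, D=5:4

A = 1261/842 ≈ 1.498 → 3:2 (1.500)
B = 1450/815 ≈ 1.779 → 16:9 (1.778)
C = 2205/1359 ≈ 1.623 → golden ratio (1.618)
D = 1398/1128 ≈ 1.239 → 5:4 (1.250)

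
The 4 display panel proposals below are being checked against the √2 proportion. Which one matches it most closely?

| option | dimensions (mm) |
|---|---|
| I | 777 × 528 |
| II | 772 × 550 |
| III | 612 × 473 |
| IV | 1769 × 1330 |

Ratios (long/short): I ≈ 1.472; II ≈ 1.404; III ≈ 1.294; IV ≈ 1.330.
root-2 ≈ 1.414; option II is nearest (Δ 0.010).

II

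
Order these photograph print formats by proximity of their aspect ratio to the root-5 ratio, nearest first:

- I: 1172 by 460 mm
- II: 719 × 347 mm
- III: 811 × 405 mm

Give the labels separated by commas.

Ratios: I = 1172 / 460 ≈ 2.548; II = 719 / 347 ≈ 2.072; III = 811 / 405 ≈ 2.002.
|Δ from 2.236|: I 0.312; II 0.164; III 0.234.

II, III, I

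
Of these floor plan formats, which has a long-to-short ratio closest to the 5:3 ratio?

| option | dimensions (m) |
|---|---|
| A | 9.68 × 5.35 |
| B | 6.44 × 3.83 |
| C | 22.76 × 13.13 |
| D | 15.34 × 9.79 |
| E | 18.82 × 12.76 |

B

Target 5:3 ≈ 1.667.
A: 1.809 (Δ0.142)  B: 1.681 (Δ0.014)  C: 1.733 (Δ0.066)  D: 1.567 (Δ0.100)  E: 1.475 (Δ0.192)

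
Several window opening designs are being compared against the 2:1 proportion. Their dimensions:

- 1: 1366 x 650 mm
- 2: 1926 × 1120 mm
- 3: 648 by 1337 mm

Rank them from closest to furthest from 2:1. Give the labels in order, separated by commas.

3, 1, 2

Ratios: 1 = 1366 / 650 ≈ 2.102; 2 = 1926 / 1120 ≈ 1.720; 3 = 1337 / 648 ≈ 2.063.
|Δ from 2.000|: 1 0.102; 2 0.280; 3 0.063.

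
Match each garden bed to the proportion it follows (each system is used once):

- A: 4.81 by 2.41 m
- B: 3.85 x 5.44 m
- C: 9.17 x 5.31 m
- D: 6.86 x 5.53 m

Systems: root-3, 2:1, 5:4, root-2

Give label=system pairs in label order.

A = 4.81/2.41 ≈ 1.996 → 2:1 (2.000)
B = 5.44/3.85 ≈ 1.413 → root-2 (1.414)
C = 9.17/5.31 ≈ 1.727 → root-3 (1.732)
D = 6.86/5.53 ≈ 1.241 → 5:4 (1.250)

A=2:1, B=root-2, C=root-3, D=5:4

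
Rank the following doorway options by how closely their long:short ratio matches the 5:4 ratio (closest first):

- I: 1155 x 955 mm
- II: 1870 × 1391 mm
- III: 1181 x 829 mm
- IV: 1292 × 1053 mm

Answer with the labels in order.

I: 1155/955 ≈ 1.209 → |1.209 − 1.250| = 0.041
II: 1870/1391 ≈ 1.344 → |1.344 − 1.250| = 0.094
III: 1181/829 ≈ 1.425 → |1.425 − 1.250| = 0.175
IV: 1292/1053 ≈ 1.227 → |1.227 − 1.250| = 0.023

IV, I, II, III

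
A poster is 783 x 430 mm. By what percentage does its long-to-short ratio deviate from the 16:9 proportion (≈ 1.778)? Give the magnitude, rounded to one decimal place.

2.4%

Ratio = 783 / 430 ≈ 1.8209.
Ideal 16:9 ≈ 1.7778. |1.8209 − 1.7778| / 1.7778 ≈ 2.42% → 2.4%.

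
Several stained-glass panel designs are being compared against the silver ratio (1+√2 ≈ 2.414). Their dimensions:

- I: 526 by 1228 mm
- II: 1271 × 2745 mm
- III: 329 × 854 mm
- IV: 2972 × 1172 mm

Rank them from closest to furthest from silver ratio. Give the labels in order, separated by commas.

I: 1228/526 ≈ 2.335 → |2.335 − 2.414| = 0.079
II: 2745/1271 ≈ 2.160 → |2.160 − 2.414| = 0.254
III: 854/329 ≈ 2.596 → |2.596 − 2.414| = 0.182
IV: 2972/1172 ≈ 2.536 → |2.536 − 2.414| = 0.122

I, IV, III, II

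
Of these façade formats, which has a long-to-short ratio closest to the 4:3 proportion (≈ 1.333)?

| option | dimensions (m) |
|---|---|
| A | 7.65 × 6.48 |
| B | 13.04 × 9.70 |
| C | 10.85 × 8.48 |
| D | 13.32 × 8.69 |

B

Ratios (long/short): A ≈ 1.181; B ≈ 1.344; C ≈ 1.279; D ≈ 1.533.
4:3 ≈ 1.333; option B is nearest (Δ 0.011).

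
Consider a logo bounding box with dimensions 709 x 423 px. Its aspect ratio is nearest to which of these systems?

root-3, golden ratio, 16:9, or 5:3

5:3

Ratio = 709 / 423 ≈ 1.676.
Distances: root-3 1.732 (Δ 0.056); golden ratio 1.618 (Δ 0.058); 16:9 1.778 (Δ 0.102); 5:3 1.667 (Δ 0.009).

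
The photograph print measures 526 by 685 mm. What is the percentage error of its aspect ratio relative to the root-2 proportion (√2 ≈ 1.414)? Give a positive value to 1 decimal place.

Ratio = 685 / 526 ≈ 1.3023.
Ideal root-2 ≈ 1.4142. |1.3023 − 1.4142| / 1.4142 ≈ 7.91% → 7.9%.

7.9%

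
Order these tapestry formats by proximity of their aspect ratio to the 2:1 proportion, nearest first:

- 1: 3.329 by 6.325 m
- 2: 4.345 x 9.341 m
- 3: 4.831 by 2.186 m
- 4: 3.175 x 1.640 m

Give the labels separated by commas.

4, 1, 2, 3

1: 6.325/3.329 ≈ 1.900 → |1.900 − 2.000| = 0.100
2: 9.341/4.345 ≈ 2.150 → |2.150 − 2.000| = 0.150
3: 4.831/2.186 ≈ 2.210 → |2.210 − 2.000| = 0.210
4: 3.175/1.640 ≈ 1.936 → |1.936 − 2.000| = 0.064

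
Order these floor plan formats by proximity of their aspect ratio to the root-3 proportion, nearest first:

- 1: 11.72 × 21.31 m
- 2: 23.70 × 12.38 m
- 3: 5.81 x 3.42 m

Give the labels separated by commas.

3, 1, 2

1: 21.31/11.72 ≈ 1.818 → |1.818 − 1.732| = 0.086
2: 23.70/12.38 ≈ 1.914 → |1.914 − 1.732| = 0.182
3: 5.81/3.42 ≈ 1.699 → |1.699 − 1.732| = 0.033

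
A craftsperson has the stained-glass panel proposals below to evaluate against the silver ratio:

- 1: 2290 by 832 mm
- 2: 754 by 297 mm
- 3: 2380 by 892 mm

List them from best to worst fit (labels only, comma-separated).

1: 2290/832 ≈ 2.752 → |2.752 − 2.414| = 0.338
2: 754/297 ≈ 2.539 → |2.539 − 2.414| = 0.125
3: 2380/892 ≈ 2.668 → |2.668 − 2.414| = 0.254

2, 3, 1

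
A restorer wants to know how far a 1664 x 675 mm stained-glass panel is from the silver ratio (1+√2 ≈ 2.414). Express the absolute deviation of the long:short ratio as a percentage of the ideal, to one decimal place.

Ratio = 1664 / 675 ≈ 2.4652.
Ideal silver ratio ≈ 2.4142. |2.4652 − 2.4142| / 2.4142 ≈ 2.11% → 2.1%.

2.1%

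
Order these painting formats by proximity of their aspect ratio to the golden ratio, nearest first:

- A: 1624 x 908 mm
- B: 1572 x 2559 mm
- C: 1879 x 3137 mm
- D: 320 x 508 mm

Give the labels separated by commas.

Ratios: A = 1624 / 908 ≈ 1.789; B = 2559 / 1572 ≈ 1.628; C = 3137 / 1879 ≈ 1.670; D = 508 / 320 ≈ 1.587.
|Δ from 1.618|: A 0.171; B 0.010; C 0.052; D 0.031.

B, D, C, A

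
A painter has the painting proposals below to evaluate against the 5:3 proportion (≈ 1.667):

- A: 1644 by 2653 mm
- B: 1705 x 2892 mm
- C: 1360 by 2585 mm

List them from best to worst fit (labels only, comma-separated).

Ratios: A = 2653 / 1644 ≈ 1.614; B = 2892 / 1705 ≈ 1.696; C = 2585 / 1360 ≈ 1.901.
|Δ from 1.667|: A 0.053; B 0.029; C 0.234.

B, A, C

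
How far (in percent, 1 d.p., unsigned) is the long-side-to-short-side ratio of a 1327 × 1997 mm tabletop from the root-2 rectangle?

6.4%

Ratio = 1997 / 1327 ≈ 1.5049.
Ideal root-2 ≈ 1.4142. |1.5049 − 1.4142| / 1.4142 ≈ 6.41% → 6.4%.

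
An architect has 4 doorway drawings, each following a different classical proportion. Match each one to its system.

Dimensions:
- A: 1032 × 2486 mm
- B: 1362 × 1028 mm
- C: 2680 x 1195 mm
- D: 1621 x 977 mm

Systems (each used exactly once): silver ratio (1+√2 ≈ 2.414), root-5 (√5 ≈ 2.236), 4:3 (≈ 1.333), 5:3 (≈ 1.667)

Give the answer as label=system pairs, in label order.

A=silver ratio, B=4:3, C=root-5, D=5:3

Ratios: A ≈ 2.409; B ≈ 1.325; C ≈ 2.243; D ≈ 1.659.
Targets: silver ratio ≈ 2.414; root-5 ≈ 2.236; 4:3 ≈ 1.333; 5:3 ≈ 1.667.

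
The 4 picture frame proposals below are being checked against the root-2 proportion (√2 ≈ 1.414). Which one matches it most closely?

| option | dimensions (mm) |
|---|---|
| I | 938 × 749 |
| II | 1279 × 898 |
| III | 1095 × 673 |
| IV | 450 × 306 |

II

Ratios (long/short): I ≈ 1.252; II ≈ 1.424; III ≈ 1.627; IV ≈ 1.471.
root-2 ≈ 1.414; option II is nearest (Δ 0.010).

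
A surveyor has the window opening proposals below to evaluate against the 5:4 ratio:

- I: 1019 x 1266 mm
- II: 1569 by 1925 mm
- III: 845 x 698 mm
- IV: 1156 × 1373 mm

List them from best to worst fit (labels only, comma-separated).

Ratios: I = 1266 / 1019 ≈ 1.242; II = 1925 / 1569 ≈ 1.227; III = 845 / 698 ≈ 1.211; IV = 1373 / 1156 ≈ 1.188.
|Δ from 1.250|: I 0.008; II 0.023; III 0.039; IV 0.062.

I, II, III, IV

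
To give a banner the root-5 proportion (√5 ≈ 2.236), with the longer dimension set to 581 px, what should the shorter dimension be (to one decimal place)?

259.8 px

root-5 ≈ 2.23607.
Shorter side = 581 ÷ 2.23607 ≈ 259.831 → 259.8 px.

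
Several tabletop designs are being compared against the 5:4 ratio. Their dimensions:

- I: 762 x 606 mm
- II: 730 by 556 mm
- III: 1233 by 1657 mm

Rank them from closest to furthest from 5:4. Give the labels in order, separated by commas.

I: 762/606 ≈ 1.257 → |1.257 − 1.250| = 0.007
II: 730/556 ≈ 1.313 → |1.313 − 1.250| = 0.063
III: 1657/1233 ≈ 1.344 → |1.344 − 1.250| = 0.094

I, II, III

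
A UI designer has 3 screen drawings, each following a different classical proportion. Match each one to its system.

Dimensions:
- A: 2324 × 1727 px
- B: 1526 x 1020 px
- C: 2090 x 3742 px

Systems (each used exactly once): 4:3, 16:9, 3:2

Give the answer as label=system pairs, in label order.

A = 2324/1727 ≈ 1.346 → 4:3 (1.333)
B = 1526/1020 ≈ 1.496 → 3:2 (1.500)
C = 3742/2090 ≈ 1.790 → 16:9 (1.778)

A=4:3, B=3:2, C=16:9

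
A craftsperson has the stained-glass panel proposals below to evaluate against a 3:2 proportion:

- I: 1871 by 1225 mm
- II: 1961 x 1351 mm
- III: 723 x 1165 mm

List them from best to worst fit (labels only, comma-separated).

Ratios: I = 1871 / 1225 ≈ 1.527; II = 1961 / 1351 ≈ 1.452; III = 1165 / 723 ≈ 1.611.
|Δ from 1.500|: I 0.027; II 0.048; III 0.111.

I, II, III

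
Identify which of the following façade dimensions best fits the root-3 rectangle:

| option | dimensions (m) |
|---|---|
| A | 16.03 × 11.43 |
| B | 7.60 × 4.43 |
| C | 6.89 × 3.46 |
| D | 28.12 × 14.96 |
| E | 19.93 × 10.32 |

B

Ratios (long/short): A ≈ 1.402; B ≈ 1.716; C ≈ 1.991; D ≈ 1.880; E ≈ 1.931.
root-3 ≈ 1.732; option B is nearest (Δ 0.016).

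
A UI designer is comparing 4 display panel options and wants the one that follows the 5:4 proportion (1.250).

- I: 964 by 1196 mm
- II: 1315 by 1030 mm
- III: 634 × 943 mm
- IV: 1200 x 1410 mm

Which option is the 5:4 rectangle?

Target 5:4 ≈ 1.250.
I: 1.241 (Δ0.009)  II: 1.277 (Δ0.027)  III: 1.487 (Δ0.237)  IV: 1.175 (Δ0.075)

I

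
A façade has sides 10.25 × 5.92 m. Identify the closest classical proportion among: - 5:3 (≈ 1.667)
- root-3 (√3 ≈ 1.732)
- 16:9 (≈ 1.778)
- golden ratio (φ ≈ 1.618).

10.25/5.92 ≈ 1.731. Nearest candidates are root-3 (1.732, off by 0.001) and 16:9 (1.778, off by 0.047).

root-3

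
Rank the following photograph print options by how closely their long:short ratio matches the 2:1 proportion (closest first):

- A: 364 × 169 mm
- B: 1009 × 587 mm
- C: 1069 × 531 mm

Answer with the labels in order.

Ratios: A = 364 / 169 ≈ 2.154; B = 1009 / 587 ≈ 1.719; C = 1069 / 531 ≈ 2.013.
|Δ from 2.000|: A 0.154; B 0.281; C 0.013.

C, A, B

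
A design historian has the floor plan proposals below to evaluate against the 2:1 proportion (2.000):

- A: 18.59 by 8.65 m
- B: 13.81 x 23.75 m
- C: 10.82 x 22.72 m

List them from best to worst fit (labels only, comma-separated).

C, A, B

Ratios: A = 18.59 / 8.65 ≈ 2.149; B = 23.75 / 13.81 ≈ 1.720; C = 22.72 / 10.82 ≈ 2.100.
|Δ from 2.000|: A 0.149; B 0.280; C 0.100.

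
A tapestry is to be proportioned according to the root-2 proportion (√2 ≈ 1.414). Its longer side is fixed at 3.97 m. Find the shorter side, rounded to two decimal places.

root-2 ≈ 1.41421.
Shorter side = 3.97 ÷ 1.41421 ≈ 2.8072 → 2.81 m.

2.81 m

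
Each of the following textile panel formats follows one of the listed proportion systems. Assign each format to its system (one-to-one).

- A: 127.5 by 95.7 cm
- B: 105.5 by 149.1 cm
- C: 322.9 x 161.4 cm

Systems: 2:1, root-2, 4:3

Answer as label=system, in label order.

Ratios: A ≈ 1.332; B ≈ 1.413; C ≈ 2.001.
Targets: 2:1 ≈ 2.000; root-2 ≈ 1.414; 4:3 ≈ 1.333.

A=4:3, B=root-2, C=2:1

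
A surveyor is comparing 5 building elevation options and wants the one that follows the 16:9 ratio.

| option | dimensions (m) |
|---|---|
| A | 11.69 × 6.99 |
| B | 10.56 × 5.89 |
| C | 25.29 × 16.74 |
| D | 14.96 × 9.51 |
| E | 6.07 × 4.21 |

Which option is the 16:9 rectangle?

Target 16:9 ≈ 1.778.
A: 1.672 (Δ0.106)  B: 1.793 (Δ0.015)  C: 1.511 (Δ0.267)  D: 1.573 (Δ0.205)  E: 1.442 (Δ0.336)

B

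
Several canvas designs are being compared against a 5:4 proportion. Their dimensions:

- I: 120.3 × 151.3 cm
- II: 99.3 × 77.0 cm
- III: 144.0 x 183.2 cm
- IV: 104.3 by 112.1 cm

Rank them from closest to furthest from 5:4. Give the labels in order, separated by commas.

I: 151.3/120.3 ≈ 1.258 → |1.258 − 1.250| = 0.008
II: 99.3/77.0 ≈ 1.290 → |1.290 − 1.250| = 0.040
III: 183.2/144.0 ≈ 1.272 → |1.272 − 1.250| = 0.022
IV: 112.1/104.3 ≈ 1.075 → |1.075 − 1.250| = 0.175

I, III, II, IV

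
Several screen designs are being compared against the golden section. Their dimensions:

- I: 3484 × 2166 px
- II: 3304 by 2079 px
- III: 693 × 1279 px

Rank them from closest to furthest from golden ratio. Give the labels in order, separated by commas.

I, II, III

Ratios: I = 3484 / 2166 ≈ 1.608; II = 3304 / 2079 ≈ 1.589; III = 1279 / 693 ≈ 1.846.
|Δ from 1.618|: I 0.010; II 0.029; III 0.228.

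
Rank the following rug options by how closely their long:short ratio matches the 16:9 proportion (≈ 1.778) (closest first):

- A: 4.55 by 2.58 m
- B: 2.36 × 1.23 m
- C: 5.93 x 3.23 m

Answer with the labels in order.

A, C, B

A: 4.55/2.58 ≈ 1.764 → |1.764 − 1.778| = 0.014
B: 2.36/1.23 ≈ 1.919 → |1.919 − 1.778| = 0.141
C: 5.93/3.23 ≈ 1.836 → |1.836 − 1.778| = 0.058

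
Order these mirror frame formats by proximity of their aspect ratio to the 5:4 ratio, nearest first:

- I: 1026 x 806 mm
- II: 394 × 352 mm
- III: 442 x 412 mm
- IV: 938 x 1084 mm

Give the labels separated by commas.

I, IV, II, III

Ratios: I = 1026 / 806 ≈ 1.273; II = 394 / 352 ≈ 1.119; III = 442 / 412 ≈ 1.073; IV = 1084 / 938 ≈ 1.156.
|Δ from 1.250|: I 0.023; II 0.131; III 0.177; IV 0.094.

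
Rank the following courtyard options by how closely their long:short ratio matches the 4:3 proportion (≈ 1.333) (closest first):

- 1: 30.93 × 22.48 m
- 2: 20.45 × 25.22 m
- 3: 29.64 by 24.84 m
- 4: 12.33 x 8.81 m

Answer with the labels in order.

1: 30.93/22.48 ≈ 1.376 → |1.376 − 1.333| = 0.043
2: 25.22/20.45 ≈ 1.233 → |1.233 − 1.333| = 0.100
3: 29.64/24.84 ≈ 1.193 → |1.193 − 1.333| = 0.140
4: 12.33/8.81 ≈ 1.400 → |1.400 − 1.333| = 0.067

1, 4, 2, 3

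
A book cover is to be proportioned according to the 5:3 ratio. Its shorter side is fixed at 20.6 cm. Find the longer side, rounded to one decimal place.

34.3 cm

5:3 ≈ 1.66667.
Longer side = 20.6 × 1.66667 ≈ 34.333 → 34.3 cm.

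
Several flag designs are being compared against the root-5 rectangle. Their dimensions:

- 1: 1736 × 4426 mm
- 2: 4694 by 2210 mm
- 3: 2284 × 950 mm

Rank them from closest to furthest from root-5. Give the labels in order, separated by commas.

2, 3, 1

1: 4426/1736 ≈ 2.550 → |2.550 − 2.236| = 0.314
2: 4694/2210 ≈ 2.124 → |2.124 − 2.236| = 0.112
3: 2284/950 ≈ 2.404 → |2.404 − 2.236| = 0.168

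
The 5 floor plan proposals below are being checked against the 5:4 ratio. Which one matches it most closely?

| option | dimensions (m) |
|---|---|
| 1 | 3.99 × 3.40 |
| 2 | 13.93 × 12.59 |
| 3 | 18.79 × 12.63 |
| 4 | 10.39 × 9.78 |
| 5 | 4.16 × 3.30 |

Target 5:4 ≈ 1.250.
1: 1.174 (Δ0.076)  2: 1.106 (Δ0.144)  3: 1.488 (Δ0.238)  4: 1.062 (Δ0.188)  5: 1.261 (Δ0.011)

5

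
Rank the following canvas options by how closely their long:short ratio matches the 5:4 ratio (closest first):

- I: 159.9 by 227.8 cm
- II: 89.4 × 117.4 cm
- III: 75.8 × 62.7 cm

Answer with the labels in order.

III, II, I

I: 227.8/159.9 ≈ 1.425 → |1.425 − 1.250| = 0.175
II: 117.4/89.4 ≈ 1.313 → |1.313 − 1.250| = 0.063
III: 75.8/62.7 ≈ 1.209 → |1.209 − 1.250| = 0.041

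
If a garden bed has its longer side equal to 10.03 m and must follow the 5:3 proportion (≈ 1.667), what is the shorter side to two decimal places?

5:3 ≈ 1.66667.
Shorter side = 10.03 ÷ 1.66667 ≈ 6.0180 → 6.02 m.

6.02 m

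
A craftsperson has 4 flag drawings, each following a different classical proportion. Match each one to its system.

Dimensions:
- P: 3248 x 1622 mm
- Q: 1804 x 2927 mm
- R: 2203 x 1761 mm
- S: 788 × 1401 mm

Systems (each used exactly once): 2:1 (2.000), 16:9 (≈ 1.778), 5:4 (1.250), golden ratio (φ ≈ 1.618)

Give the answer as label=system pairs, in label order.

P = 3248/1622 ≈ 2.002 → 2:1 (2.000)
Q = 2927/1804 ≈ 1.623 → golden ratio (1.618)
R = 2203/1761 ≈ 1.251 → 5:4 (1.250)
S = 1401/788 ≈ 1.778 → 16:9 (1.778)

P=2:1, Q=golden ratio, R=5:4, S=16:9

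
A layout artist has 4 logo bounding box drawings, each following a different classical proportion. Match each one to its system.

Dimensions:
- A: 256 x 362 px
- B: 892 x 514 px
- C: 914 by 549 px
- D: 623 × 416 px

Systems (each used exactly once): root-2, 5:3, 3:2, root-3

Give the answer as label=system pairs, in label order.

A = 362/256 ≈ 1.414 → root-2 (1.414)
B = 892/514 ≈ 1.735 → root-3 (1.732)
C = 914/549 ≈ 1.665 → 5:3 (1.667)
D = 623/416 ≈ 1.498 → 3:2 (1.500)

A=root-2, B=root-3, C=5:3, D=3:2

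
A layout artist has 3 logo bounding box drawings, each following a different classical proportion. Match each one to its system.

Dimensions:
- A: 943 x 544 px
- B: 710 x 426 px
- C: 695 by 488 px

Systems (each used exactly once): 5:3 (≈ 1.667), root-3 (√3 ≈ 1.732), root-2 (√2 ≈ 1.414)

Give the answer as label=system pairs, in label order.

A=root-3, B=5:3, C=root-2

A = 943/544 ≈ 1.733 → root-3 (1.732)
B = 710/426 ≈ 1.667 → 5:3 (1.667)
C = 695/488 ≈ 1.424 → root-2 (1.414)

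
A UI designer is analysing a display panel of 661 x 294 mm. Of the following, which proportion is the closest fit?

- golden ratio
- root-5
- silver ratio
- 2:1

root-5

661/294 ≈ 2.248. Nearest candidates are root-5 (2.236, off by 0.012) and silver ratio (2.414, off by 0.166).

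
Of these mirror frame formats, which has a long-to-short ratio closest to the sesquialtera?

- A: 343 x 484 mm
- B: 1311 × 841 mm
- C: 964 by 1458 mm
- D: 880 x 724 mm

Ratios (long/short): A ≈ 1.411; B ≈ 1.559; C ≈ 1.512; D ≈ 1.215.
3:2 ≈ 1.500; option C is nearest (Δ 0.012).

C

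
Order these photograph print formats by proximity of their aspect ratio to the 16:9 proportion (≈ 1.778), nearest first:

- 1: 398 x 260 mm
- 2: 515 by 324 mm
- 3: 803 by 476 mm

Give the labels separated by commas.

1: 398/260 ≈ 1.531 → |1.531 − 1.778| = 0.247
2: 515/324 ≈ 1.590 → |1.590 − 1.778| = 0.188
3: 803/476 ≈ 1.687 → |1.687 − 1.778| = 0.091

3, 2, 1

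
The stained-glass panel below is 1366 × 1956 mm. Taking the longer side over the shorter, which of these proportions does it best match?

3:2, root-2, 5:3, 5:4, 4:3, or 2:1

1956/1366 ≈ 1.432. Nearest candidates are root-2 (1.414, off by 0.018) and 3:2 (1.500, off by 0.068).

root-2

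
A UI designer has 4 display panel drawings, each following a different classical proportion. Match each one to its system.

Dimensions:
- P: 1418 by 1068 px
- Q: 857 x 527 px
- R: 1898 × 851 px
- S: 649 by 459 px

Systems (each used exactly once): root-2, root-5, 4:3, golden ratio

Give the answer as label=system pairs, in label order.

Ratios: P ≈ 1.328; Q ≈ 1.626; R ≈ 2.230; S ≈ 1.414.
Targets: root-2 ≈ 1.414; root-5 ≈ 2.236; 4:3 ≈ 1.333; golden ratio ≈ 1.618.

P=4:3, Q=golden ratio, R=root-5, S=root-2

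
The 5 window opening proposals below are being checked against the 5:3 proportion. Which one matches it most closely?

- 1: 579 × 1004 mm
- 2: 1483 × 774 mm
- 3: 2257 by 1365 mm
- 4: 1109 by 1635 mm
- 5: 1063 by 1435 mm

3

Ratios (long/short): 1 ≈ 1.734; 2 ≈ 1.916; 3 ≈ 1.653; 4 ≈ 1.474; 5 ≈ 1.350.
5:3 ≈ 1.667; option 3 is nearest (Δ 0.014).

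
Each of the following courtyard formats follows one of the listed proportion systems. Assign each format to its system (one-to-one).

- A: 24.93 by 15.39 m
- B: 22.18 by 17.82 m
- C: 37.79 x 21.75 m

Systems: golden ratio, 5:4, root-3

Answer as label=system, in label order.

A = 24.93/15.39 ≈ 1.620 → golden ratio (1.618)
B = 22.18/17.82 ≈ 1.245 → 5:4 (1.250)
C = 37.79/21.75 ≈ 1.737 → root-3 (1.732)

A=golden ratio, B=5:4, C=root-3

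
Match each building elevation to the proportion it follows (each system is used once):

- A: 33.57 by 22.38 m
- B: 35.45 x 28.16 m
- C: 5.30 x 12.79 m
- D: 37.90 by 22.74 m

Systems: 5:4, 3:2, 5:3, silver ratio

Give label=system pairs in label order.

Ratios: A ≈ 1.500; B ≈ 1.259; C ≈ 2.413; D ≈ 1.667.
Targets: 5:4 ≈ 1.250; 3:2 ≈ 1.500; 5:3 ≈ 1.667; silver ratio ≈ 2.414.

A=3:2, B=5:4, C=silver ratio, D=5:3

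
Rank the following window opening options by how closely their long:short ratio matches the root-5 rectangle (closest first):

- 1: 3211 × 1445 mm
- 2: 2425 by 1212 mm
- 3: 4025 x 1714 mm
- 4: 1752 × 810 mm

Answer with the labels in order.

1, 4, 3, 2

1: 3211/1445 ≈ 2.222 → |2.222 − 2.236| = 0.014
2: 2425/1212 ≈ 2.001 → |2.001 − 2.236| = 0.235
3: 4025/1714 ≈ 2.348 → |2.348 − 2.236| = 0.112
4: 1752/810 ≈ 2.163 → |2.163 − 2.236| = 0.073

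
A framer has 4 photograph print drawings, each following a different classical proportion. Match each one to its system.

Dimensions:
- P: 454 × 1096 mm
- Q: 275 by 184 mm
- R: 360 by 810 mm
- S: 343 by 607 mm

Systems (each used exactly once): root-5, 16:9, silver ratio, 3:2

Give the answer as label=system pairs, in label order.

P=silver ratio, Q=3:2, R=root-5, S=16:9

Ratios: P ≈ 2.414; Q ≈ 1.495; R ≈ 2.250; S ≈ 1.770.
Targets: root-5 ≈ 2.236; 16:9 ≈ 1.778; silver ratio ≈ 2.414; 3:2 ≈ 1.500.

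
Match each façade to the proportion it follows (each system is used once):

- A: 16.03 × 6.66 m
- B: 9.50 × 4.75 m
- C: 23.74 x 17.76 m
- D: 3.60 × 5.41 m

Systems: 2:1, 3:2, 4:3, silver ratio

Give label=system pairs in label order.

A = 16.03/6.66 ≈ 2.407 → silver ratio (2.414)
B = 9.50/4.75 ≈ 2.000 → 2:1 (2.000)
C = 23.74/17.76 ≈ 1.337 → 4:3 (1.333)
D = 5.41/3.60 ≈ 1.503 → 3:2 (1.500)

A=silver ratio, B=2:1, C=4:3, D=3:2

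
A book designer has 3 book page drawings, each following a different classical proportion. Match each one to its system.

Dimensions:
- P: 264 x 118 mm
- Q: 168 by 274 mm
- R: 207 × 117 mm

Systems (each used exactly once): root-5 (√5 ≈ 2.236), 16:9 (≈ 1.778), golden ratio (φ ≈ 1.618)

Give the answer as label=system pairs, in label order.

Ratios: P ≈ 2.237; Q ≈ 1.631; R ≈ 1.769.
Targets: root-5 ≈ 2.236; 16:9 ≈ 1.778; golden ratio ≈ 1.618.

P=root-5, Q=golden ratio, R=16:9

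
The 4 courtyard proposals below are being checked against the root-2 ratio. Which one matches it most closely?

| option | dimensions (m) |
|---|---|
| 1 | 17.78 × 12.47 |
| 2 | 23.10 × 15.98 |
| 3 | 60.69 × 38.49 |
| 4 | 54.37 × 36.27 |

Ratios (long/short): 1 ≈ 1.426; 2 ≈ 1.446; 3 ≈ 1.577; 4 ≈ 1.499.
root-2 ≈ 1.414; option 1 is nearest (Δ 0.012).

1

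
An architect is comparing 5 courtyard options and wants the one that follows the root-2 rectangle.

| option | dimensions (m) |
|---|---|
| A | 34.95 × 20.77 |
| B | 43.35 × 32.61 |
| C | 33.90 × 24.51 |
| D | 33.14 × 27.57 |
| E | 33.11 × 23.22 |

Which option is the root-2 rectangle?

E

Ratios (long/short): A ≈ 1.683; B ≈ 1.329; C ≈ 1.383; D ≈ 1.202; E ≈ 1.426.
root-2 ≈ 1.414; option E is nearest (Δ 0.012).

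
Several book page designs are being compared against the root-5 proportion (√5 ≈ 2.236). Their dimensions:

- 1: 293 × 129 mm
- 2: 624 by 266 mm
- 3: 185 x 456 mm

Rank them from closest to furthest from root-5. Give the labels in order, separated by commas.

1: 293/129 ≈ 2.271 → |2.271 − 2.236| = 0.035
2: 624/266 ≈ 2.346 → |2.346 − 2.236| = 0.110
3: 456/185 ≈ 2.465 → |2.465 − 2.236| = 0.229

1, 2, 3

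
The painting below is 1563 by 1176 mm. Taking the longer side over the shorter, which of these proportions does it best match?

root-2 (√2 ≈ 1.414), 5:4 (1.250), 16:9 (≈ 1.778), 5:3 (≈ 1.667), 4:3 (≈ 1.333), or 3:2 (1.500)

4:3

1563/1176 ≈ 1.329. Nearest candidates are 4:3 (1.333, off by 0.004) and 5:4 (1.250, off by 0.079).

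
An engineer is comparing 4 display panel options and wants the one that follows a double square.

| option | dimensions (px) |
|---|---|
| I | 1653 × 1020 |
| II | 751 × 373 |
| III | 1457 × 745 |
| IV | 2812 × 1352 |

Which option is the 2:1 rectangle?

II

Ratios (long/short): I ≈ 1.621; II ≈ 2.013; III ≈ 1.956; IV ≈ 2.080.
2:1 ≈ 2.000; option II is nearest (Δ 0.013).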